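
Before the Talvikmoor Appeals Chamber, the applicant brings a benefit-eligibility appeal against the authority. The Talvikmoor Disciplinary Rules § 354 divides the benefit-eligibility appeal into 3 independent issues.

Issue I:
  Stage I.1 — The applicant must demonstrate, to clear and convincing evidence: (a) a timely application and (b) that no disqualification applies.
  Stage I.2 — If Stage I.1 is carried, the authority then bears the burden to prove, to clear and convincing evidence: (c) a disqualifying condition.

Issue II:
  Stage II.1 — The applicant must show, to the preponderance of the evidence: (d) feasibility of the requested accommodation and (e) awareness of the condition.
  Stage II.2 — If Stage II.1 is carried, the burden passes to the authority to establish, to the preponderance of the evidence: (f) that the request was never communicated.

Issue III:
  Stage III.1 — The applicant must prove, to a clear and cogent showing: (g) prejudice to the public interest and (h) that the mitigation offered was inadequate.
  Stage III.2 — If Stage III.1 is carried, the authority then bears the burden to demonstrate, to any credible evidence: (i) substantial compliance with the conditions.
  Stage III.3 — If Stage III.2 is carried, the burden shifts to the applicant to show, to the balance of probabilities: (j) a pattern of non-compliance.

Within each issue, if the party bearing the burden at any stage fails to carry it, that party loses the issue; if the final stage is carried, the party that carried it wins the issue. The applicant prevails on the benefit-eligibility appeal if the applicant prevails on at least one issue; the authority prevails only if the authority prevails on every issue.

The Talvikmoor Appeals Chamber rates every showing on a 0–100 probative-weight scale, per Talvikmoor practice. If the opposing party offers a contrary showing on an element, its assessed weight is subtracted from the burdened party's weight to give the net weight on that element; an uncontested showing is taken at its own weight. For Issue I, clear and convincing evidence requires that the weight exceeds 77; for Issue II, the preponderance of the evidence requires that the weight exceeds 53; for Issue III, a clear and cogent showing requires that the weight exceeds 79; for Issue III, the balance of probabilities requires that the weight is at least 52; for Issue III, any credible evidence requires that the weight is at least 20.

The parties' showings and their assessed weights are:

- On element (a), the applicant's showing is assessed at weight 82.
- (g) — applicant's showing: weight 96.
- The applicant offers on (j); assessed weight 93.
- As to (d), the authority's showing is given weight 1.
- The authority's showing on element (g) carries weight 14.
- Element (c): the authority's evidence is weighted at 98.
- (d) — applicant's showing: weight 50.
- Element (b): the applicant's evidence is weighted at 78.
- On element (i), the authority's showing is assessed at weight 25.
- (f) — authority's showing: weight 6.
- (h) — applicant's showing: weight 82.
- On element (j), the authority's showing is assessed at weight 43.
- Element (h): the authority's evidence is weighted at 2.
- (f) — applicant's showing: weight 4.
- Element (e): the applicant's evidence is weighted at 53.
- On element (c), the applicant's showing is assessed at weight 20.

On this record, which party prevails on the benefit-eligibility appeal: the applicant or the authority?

— Issue I —
Stage I.1 (applicant, clear and convincing evidence, weight exceeds 77): (a) 82 > 77 — meets; (b) 78 > 77 — meets.
  Stage I.1 is satisfied; the onus moves to the authority.
Stage I.2 (authority, clear and convincing evidence, weight exceeds 77): (c) net 98−20=78 > 77 — meets.
  All elements met at the final stage.
Every stage carried; the authority prevails on this issue.
— Issue II —
At Stage II.1 the applicant must meet the preponderance of the evidence (weight exceeds 53): on (d) the weight is 50 less the opposing 1 gives net 49, which does not exceed 53, so (d) does not meet the standard; on (e) the weight is 53, which does not exceed 53, so (e) does not meet the standard.
  The applicant does not carry Stage II.1.
So the authority prevails on this issue.
— Issue III —
Stage III.1 (applicant, a clear and cogent showing, weight exceeds 79): (g) net 96−14=82 > 79 — meets; (h) net 82−2=80 > 79 — meets.
  Stage III.1 carried; the burden shifts to the authority.
Stage III.2 (authority, any credible evidence, weight is at least 20): (i) 25 ≥ 20 — meets.
  The authority carries Stage III.2; the applicant now bears the burden.
Stage III.3 (applicant, the balance of probabilities, weight is at least 52): (j) net 93−43=50 < 52 — fails.
  Not every element is met, so the applicant fails to carry Stage III.3.
The analysis ends at Stage III.3; the authority prevails on this issue.
Per-issue: Issue I → authority; Issue II → authority; Issue III → authority. The applicant must prevail on at least one issue; overall, the authority prevails.

authority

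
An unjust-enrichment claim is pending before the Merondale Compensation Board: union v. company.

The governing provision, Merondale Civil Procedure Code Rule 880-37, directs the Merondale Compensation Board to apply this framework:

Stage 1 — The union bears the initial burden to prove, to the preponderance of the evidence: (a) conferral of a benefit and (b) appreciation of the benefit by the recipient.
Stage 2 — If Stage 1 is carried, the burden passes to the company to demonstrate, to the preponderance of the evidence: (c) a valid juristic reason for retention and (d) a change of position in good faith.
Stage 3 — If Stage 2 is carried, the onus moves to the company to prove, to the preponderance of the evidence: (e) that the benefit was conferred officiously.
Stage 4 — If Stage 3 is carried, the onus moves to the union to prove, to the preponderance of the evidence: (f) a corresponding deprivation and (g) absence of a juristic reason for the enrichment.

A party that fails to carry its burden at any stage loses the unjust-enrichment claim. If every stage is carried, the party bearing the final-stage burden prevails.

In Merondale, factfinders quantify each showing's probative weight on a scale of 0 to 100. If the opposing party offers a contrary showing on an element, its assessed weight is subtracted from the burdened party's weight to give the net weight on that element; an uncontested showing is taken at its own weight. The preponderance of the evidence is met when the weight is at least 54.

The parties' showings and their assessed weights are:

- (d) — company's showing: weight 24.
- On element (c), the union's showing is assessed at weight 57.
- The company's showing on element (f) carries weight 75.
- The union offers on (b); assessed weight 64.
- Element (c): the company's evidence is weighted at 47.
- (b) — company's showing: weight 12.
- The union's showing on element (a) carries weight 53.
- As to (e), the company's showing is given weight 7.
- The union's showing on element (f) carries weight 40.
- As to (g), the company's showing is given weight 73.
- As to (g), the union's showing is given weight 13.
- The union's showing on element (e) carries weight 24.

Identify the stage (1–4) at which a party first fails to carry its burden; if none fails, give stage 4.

stage 1

Stage 1 (union, the preponderance of the evidence, weight is at least 54): (a) 53 < 54 — fails; (b) net 64−12=52 < 54 — fails.
  The union does not carry Stage 1.
So the company prevails.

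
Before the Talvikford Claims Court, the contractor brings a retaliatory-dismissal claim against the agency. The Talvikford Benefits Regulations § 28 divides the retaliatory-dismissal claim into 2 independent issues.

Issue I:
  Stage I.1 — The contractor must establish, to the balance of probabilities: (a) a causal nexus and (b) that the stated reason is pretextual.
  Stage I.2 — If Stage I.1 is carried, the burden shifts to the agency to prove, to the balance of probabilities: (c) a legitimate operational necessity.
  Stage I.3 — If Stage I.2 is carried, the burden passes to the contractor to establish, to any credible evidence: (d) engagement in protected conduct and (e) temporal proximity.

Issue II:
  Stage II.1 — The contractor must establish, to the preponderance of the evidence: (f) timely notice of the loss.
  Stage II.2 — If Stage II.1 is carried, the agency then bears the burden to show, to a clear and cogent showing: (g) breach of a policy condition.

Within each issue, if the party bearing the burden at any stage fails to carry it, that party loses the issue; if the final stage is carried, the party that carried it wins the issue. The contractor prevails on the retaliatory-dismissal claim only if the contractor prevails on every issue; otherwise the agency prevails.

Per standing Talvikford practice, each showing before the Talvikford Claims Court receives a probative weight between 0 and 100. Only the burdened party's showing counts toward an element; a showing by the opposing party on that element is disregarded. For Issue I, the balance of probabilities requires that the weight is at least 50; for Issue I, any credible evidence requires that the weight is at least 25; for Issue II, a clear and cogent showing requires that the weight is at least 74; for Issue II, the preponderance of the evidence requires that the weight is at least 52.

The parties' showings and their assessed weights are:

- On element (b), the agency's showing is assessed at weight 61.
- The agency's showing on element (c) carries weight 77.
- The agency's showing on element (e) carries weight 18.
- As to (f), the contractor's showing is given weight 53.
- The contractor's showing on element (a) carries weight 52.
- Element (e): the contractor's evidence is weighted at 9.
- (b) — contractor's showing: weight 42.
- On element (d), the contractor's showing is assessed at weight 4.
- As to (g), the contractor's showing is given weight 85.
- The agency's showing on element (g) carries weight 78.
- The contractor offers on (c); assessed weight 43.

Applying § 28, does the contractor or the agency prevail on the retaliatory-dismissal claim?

— Issue I —
Stage I.1 — burden on contractor; standard: the balance of probabilities (weight is at least 50).
    (a): 52 ≥ 50 [met]
    (b): 42 (agency's 61 disregarded) < 50 [not met]
  Stage I.1 not carried; the contractor fails its burden.
The analysis ends at Stage I.1; the agency prevails on this issue.
— Issue II —
Stage II.1 — burden on contractor; standard: the preponderance of the evidence (weight is at least 52).
    (f): 53 ≥ 52 [met]
  The contractor carries Stage II.1; the agency now bears the burden.
Stage II.2 — burden on agency; standard: a clear and cogent showing (weight is at least 74).
    (g): 78 (contractor's 85 disregarded) ≥ 74 [met]
  The agency carries the last stage.
Every stage carried; the agency prevails on this issue.
Per-issue: Issue I → agency; Issue II → agency. The contractor must prevail on every issue; overall, the agency prevails.

agency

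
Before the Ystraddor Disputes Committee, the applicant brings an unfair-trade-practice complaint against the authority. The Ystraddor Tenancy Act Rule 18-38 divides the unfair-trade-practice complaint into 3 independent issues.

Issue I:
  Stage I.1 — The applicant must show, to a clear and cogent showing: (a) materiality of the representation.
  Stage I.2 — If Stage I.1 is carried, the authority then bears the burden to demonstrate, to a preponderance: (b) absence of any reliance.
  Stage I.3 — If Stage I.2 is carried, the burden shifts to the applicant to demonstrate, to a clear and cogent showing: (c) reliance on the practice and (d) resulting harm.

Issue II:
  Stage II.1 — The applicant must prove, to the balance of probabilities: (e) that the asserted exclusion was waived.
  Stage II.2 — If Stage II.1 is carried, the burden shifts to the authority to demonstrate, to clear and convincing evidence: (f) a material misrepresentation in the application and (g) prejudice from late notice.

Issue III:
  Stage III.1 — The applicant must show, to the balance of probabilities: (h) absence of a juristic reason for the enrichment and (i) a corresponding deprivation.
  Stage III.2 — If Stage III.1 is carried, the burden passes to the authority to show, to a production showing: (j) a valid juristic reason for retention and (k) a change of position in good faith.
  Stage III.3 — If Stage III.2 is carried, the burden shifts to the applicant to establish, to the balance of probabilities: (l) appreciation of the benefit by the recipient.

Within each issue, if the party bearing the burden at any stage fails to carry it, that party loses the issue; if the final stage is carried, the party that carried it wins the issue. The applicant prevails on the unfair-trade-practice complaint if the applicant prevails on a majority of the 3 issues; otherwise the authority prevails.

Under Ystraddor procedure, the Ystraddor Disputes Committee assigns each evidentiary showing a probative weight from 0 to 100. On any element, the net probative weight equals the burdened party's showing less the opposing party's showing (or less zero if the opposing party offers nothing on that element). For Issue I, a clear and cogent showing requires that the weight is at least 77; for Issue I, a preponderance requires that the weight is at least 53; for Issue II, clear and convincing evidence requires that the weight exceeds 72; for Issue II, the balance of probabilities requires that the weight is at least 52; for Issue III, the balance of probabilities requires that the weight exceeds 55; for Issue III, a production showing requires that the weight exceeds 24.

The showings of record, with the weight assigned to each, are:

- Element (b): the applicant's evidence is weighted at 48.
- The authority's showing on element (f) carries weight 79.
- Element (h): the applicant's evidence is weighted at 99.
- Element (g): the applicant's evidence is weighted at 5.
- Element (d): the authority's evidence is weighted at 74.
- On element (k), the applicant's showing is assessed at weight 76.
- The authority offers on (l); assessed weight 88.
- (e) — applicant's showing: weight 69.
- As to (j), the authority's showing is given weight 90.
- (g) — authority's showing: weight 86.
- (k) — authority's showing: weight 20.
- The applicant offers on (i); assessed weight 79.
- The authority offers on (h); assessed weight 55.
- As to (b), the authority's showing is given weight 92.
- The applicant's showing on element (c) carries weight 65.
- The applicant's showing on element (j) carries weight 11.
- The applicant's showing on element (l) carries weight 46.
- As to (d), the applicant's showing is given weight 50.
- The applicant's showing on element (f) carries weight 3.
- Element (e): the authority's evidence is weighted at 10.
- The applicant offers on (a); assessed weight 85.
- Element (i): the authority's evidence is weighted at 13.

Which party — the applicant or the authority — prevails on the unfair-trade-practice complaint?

— Issue I —
Stage I.1 (applicant, a clear and cogent showing, weight is at least 77): (a) 85 ≥ 77 — meets.
  All elements met. The burden passes to the authority.
Stage I.2 (authority, a preponderance, weight is at least 53): (b) net 92−48=44 < 53 — fails.
  Not every element is met, so the authority fails to carry Stage I.2.
So the applicant prevails on this issue.
— Issue II —
Stage II.1 — burden on applicant; standard: the balance of probabilities (weight is at least 52).
    (e): 69 − 10 = 59 ≥ 52 [met]
  All elements met. The burden passes to the authority.
Stage II.2 — burden on authority; standard: clear and convincing evidence (weight exceeds 72).
    (f): 79 − 3 = 76 > 72 [met]
    (g): 86 − 5 = 81 > 72 [met]
  Stage II.2 carried; the final stage is satisfied.
All stages carried — the authority prevails on this issue.
— Issue III —
Stage III.1 (applicant, the balance of probabilities, weight exceeds 55): (h) net 99−55=44 ≤ 55 — fails; (i) net 79−13=66 > 55 — meets.
  Stage III.1 not carried; the applicant fails its burden.
So the authority prevails on this issue.
Per-issue: Issue I → applicant; Issue II → authority; Issue III → authority. The applicant must prevail on a majority of issues; overall, the authority prevails.

authority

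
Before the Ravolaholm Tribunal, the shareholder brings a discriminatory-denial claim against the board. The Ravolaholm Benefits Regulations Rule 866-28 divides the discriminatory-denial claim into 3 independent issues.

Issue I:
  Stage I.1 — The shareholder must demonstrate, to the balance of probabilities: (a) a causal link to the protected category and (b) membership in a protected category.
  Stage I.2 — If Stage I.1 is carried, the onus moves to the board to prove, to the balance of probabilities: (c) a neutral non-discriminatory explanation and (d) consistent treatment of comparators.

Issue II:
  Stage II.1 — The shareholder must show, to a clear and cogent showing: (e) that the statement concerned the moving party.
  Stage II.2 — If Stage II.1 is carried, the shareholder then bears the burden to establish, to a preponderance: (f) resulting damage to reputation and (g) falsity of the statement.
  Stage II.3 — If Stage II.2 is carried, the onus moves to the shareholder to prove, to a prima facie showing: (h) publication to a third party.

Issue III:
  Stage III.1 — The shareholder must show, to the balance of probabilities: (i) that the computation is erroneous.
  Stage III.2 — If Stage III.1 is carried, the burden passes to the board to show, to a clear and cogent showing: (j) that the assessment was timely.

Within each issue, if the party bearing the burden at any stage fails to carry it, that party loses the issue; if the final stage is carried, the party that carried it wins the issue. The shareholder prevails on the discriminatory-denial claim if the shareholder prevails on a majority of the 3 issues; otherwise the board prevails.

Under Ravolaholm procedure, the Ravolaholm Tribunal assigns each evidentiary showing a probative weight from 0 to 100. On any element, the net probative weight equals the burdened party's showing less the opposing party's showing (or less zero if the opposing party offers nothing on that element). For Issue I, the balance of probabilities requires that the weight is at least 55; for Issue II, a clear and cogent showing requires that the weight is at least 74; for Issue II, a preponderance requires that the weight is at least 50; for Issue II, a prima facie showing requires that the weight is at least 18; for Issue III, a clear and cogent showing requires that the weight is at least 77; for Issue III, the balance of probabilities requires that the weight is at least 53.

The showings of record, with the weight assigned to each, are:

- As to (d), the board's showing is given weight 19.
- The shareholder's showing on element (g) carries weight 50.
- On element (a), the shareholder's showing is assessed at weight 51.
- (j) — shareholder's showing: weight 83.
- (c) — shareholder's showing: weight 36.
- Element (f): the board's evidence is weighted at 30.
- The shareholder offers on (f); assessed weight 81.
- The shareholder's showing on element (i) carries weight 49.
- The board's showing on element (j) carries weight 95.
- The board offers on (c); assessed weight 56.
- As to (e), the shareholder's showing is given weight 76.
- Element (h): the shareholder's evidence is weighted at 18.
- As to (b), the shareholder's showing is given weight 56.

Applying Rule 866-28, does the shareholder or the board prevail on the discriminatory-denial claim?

board

— Issue I —
Stage I.1 (shareholder, the balance of probabilities, weight is at least 55): (a) 51 < 55 — fails; (b) 56 ≥ 55 — meets.
  The shareholder does not carry Stage I.1.
So the board prevails on this issue.
— Issue II —
Stage II.1 — burden on shareholder; standard: a clear and cogent showing (weight is at least 74).
    (e): 76 ≥ 74 [met]
  All elements met. The shareholder retains the burden for Stage II.2.
Stage II.2 — burden on shareholder; standard: a preponderance (weight is at least 50).
    (f): 81 − 30 = 51 ≥ 50 [met]
    (g): 50 ≥ 50 [met]
  Stage II.2 carried; the burden remains with the shareholder.
Stage II.3 — burden on shareholder; standard: a prima facie showing (weight is at least 18).
    (h): 18 ≥ 18 [met]
  All elements met at the final stage.
Every stage carried; the shareholder prevails on this issue.
— Issue III —
Stage III.1 — burden on shareholder; standard: the balance of probabilities (weight is at least 53).
    (i): 49 < 53 [not met]
  The shareholder does not carry Stage III.1.
The analysis ends at Stage III.1; the board prevails on this issue.
Per-issue: Issue I → board; Issue II → shareholder; Issue III → board. The shareholder must prevail on a majority of issues; overall, the board prevails.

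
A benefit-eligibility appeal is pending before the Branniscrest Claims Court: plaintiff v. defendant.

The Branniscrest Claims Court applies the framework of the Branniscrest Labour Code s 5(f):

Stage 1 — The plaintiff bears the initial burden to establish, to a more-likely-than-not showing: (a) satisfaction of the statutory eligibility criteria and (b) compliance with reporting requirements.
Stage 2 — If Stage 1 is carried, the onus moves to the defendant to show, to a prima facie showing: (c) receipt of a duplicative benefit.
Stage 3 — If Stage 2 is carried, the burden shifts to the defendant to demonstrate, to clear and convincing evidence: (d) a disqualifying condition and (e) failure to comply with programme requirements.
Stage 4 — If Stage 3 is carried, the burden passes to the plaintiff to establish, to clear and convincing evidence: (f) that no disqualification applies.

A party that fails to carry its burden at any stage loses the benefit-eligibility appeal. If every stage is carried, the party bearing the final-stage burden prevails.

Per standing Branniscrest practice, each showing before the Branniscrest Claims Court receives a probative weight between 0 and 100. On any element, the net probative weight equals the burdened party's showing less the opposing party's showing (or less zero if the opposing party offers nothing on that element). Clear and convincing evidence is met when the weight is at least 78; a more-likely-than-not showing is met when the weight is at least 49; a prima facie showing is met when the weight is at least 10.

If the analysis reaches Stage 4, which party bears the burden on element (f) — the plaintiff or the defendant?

Stage 4's rule assigns the burden to the plaintiff (to clear and convincing evidence).

plaintiff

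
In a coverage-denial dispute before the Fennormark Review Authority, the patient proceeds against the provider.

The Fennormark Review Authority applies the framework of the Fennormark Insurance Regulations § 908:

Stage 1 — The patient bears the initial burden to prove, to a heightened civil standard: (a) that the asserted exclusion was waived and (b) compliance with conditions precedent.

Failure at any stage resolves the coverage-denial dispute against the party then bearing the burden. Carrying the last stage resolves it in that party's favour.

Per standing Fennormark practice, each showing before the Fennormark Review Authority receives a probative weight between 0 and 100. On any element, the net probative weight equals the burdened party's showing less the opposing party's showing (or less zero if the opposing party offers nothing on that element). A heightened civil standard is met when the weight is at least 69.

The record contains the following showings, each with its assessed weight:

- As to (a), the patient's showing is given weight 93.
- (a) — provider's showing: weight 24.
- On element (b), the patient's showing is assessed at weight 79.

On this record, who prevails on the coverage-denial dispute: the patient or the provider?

At Stage 1 the patient must meet a heightened civil standard (weight is at least 69): on (a) the weight is 93 less the opposing 24 gives net 69, which does reach 69, so (a) meets the standard; on (b) the weight is 79, ≥ 69, so (b) meets the standard.
  All elements met at the final stage.
All stages carried — the patient prevails.

patient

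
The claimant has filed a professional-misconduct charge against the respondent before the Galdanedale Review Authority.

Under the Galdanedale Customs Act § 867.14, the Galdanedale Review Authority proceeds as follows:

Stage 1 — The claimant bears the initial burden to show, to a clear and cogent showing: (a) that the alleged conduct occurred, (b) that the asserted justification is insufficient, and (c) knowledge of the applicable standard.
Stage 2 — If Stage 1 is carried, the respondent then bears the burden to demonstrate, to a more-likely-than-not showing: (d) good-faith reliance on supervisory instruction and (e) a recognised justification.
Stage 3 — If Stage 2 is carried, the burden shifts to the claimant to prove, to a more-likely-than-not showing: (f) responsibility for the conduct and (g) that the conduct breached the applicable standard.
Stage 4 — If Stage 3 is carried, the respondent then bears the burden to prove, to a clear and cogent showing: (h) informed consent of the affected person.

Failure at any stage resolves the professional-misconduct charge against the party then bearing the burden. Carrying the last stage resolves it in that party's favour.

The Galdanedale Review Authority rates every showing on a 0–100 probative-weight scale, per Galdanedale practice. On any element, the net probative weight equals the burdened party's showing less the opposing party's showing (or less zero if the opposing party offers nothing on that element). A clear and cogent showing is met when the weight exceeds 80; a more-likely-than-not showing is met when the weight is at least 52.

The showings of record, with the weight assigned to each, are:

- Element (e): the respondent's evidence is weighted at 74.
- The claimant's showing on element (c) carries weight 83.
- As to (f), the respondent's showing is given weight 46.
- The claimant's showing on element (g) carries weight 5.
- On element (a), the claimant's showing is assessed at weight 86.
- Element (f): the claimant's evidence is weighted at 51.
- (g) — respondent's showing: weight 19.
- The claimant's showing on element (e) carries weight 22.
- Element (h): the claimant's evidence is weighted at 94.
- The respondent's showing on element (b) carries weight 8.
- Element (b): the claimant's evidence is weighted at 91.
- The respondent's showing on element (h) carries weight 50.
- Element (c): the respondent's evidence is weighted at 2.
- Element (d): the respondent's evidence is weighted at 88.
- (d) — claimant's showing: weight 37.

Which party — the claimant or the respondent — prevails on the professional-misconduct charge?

Stage 1 (claimant, a clear and cogent showing, weight exceeds 80): (a) 86 > 80 — meets; (b) net 91−8=83 > 80 — meets; (c) net 83−2=81 > 80 — meets.
  Stage 1 is satisfied; the onus moves to the respondent.
Stage 2 (respondent, a more-likely-than-not showing, weight is at least 52): (d) net 88−37=51 < 52 — fails; (e) net 74−22=52 ≥ 52 — meets.
  Not every element is met, so the respondent fails to carry Stage 2.
The analysis ends at Stage 2; the claimant prevails.

claimant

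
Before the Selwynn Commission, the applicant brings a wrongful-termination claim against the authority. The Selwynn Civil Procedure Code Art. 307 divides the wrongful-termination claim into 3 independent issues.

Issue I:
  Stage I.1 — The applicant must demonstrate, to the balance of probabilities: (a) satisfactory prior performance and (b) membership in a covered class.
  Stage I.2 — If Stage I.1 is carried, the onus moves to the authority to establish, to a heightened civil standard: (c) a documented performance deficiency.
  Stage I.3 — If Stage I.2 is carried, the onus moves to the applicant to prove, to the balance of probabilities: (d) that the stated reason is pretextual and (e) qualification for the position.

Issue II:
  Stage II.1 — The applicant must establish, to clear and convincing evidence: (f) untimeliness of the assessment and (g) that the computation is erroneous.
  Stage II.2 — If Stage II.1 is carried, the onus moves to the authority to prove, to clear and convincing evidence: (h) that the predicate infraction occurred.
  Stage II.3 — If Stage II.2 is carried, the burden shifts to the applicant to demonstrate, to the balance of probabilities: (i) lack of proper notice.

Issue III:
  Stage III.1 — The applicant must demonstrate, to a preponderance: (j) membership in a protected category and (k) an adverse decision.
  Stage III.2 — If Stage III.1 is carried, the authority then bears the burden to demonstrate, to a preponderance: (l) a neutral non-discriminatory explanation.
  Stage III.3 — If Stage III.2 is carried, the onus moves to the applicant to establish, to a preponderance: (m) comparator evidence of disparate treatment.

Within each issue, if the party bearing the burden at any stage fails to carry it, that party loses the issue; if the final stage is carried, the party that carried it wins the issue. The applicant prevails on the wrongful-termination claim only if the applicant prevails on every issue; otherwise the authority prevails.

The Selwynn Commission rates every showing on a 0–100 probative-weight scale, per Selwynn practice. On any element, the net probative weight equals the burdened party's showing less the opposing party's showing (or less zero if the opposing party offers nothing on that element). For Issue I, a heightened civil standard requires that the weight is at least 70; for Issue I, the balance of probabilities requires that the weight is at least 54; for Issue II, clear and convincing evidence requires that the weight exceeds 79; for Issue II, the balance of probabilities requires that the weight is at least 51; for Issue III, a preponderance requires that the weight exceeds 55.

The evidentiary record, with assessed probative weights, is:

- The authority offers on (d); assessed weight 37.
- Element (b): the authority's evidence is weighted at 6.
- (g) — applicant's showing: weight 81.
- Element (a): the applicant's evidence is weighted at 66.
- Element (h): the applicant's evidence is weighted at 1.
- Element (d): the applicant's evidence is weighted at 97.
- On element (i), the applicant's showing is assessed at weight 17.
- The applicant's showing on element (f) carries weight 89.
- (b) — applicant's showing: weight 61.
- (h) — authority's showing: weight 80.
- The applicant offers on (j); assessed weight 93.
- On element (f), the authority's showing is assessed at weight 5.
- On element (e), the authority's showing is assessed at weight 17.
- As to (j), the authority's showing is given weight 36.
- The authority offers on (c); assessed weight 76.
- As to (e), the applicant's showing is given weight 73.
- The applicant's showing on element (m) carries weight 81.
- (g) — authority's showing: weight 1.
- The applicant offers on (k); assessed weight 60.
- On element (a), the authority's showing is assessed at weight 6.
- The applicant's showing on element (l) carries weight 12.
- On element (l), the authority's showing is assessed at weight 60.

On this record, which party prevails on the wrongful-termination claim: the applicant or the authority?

applicant

— Issue I —
Stage I.1 — burden on applicant; standard: the balance of probabilities (weight is at least 54).
    (a): 66 − 6 = 60 ≥ 54 [met]
    (b): 61 − 6 = 55 ≥ 54 [met]
  Stage I.1 carried; the burden shifts to the authority.
Stage I.2 — burden on authority; standard: a heightened civil standard (weight is at least 70).
    (c): 76 ≥ 70 [met]
  The authority carries Stage I.2; the applicant now bears the burden.
Stage I.3 — burden on applicant; standard: the balance of probabilities (weight is at least 54).
    (d): 97 − 37 = 60 ≥ 54 [met]
    (e): 73 − 17 = 56 ≥ 54 [met]
  Stage I.3 carried; the final stage is satisfied.
Every stage carried; the applicant prevails on this issue.
— Issue II —
Stage II.1 — burden on applicant; standard: clear and convincing evidence (weight exceeds 79).
    (f): 89 − 5 = 84 > 79 [met]
    (g): 81 − 1 = 80 > 79 [met]
  All elements met. The burden passes to the authority.
Stage II.2 — burden on authority; standard: clear and convincing evidence (weight exceeds 79).
    (h): 80 − 1 = 79 ≤ 79 [not met]
  Not every element is met, so the authority fails to carry Stage II.2.
The analysis ends at Stage II.2; the applicant prevails on this issue.
— Issue III —
At Stage III.1 the applicant must meet a preponderance (weight exceeds 55): on (j) the weight is 93 less the opposing 36 gives net 57, > 55, so (j) meets the standard; on (k) the weight is 60, which does exceed 55, so (k) meets the standard.
  All elements met. The burden passes to the authority.
At Stage III.2 the authority must meet a preponderance (weight exceeds 55): on (l) the weight is 60 less the opposing 12 gives net 48, ≤ 55, so (l) does not meet the standard.
  Not every element is met, so the authority fails to carry Stage III.2.
The analysis ends at Stage III.2; the applicant prevails on this issue.
Per-issue: Issue I → applicant; Issue II → applicant; Issue III → applicant. The applicant must prevail on every issue; overall, the applicant prevails.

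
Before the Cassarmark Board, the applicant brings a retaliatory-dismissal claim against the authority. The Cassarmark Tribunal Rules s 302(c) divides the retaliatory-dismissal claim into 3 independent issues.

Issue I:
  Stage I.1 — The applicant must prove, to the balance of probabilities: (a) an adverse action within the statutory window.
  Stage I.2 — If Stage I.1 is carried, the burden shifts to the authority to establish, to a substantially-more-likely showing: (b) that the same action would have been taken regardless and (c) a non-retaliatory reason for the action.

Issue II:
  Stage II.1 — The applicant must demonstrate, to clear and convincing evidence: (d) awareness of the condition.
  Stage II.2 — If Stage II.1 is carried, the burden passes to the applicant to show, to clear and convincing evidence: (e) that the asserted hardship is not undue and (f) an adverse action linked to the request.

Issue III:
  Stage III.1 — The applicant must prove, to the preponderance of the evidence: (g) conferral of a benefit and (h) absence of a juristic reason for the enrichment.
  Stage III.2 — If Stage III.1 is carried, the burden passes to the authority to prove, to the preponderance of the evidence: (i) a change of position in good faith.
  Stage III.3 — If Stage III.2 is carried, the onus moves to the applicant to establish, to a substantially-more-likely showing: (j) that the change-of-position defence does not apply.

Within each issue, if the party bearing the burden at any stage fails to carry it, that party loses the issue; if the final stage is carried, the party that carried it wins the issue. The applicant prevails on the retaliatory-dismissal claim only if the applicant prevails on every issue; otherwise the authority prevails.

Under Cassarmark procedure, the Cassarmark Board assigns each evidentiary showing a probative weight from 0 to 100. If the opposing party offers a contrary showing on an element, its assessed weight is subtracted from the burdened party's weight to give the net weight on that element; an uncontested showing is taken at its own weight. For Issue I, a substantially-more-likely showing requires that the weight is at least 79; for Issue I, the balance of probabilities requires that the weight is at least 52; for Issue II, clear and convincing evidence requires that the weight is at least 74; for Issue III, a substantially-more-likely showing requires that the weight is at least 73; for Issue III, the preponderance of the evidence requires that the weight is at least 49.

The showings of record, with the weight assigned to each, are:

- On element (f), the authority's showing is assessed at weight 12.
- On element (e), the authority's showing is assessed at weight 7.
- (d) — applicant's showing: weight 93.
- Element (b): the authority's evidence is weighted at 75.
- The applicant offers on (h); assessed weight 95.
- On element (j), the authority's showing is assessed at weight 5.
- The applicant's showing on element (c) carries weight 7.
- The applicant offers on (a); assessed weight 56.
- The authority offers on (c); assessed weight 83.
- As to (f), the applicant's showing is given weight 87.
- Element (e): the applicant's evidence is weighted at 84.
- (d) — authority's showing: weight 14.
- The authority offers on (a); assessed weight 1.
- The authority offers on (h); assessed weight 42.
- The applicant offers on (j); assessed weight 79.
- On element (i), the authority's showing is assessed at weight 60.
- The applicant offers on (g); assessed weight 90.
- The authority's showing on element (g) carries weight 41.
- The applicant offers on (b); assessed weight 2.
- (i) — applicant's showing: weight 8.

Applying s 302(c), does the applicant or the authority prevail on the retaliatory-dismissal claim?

— Issue I —
Stage I.1 (applicant, the balance of probabilities, weight is at least 52): (a) net 56−1=55 ≥ 52 — meets.
  Stage I.1 is satisfied; the onus moves to the authority.
Stage I.2 (authority, a substantially-more-likely showing, weight is at least 79): (b) net 75−2=73 < 79 — fails; (c) net 83−7=76 < 79 — fails.
  The authority does not carry Stage I.2.
The applicant prevails on this issue.
— Issue II —
Stage II.1 — burden on applicant; standard: clear and convincing evidence (weight is at least 74).
    (d): 93 − 14 = 79 ≥ 74 [met]
  Stage II.1 is satisfied; the applicant continues to bear the burden.
Stage II.2 — burden on applicant; standard: clear and convincing evidence (weight is at least 74).
    (e): 84 − 7 = 77 ≥ 74 [met]
    (f): 87 − 12 = 75 ≥ 74 [met]
  Stage II.2 carried; the final stage is satisfied.
Every stage carried; the applicant prevails on this issue.
— Issue III —
At Stage III.1 the applicant must meet the preponderance of the evidence (weight is at least 49): on (g) the weight is 90 less the opposing 41 gives net 49, which does reach 49, so (g) meets the standard; on (h) the weight is 95 less the opposing 42 gives net 53, which does reach 49, so (h) meets the standard.
  The applicant carries Stage III.1; the authority now bears the burden.
At Stage III.2 the authority must meet the preponderance of the evidence (weight is at least 49): on (i) the weight is 60 less the opposing 8 gives net 52, which does reach 49, so (i) meets the standard.
  All elements met. The burden passes to the applicant.
At Stage III.3 the applicant must meet a substantially-more-likely showing (weight is at least 73): on (j) the weight is 79 less the opposing 5 gives net 74, which does reach 73, so (j) meets the standard.
  Stage III.3 carried; the final stage is satisfied.
All stages carried — the applicant prevails on this issue.
Per-issue: Issue I → applicant; Issue II → applicant; Issue III → applicant. The applicant must prevail on every issue; overall, the applicant prevails.

applicant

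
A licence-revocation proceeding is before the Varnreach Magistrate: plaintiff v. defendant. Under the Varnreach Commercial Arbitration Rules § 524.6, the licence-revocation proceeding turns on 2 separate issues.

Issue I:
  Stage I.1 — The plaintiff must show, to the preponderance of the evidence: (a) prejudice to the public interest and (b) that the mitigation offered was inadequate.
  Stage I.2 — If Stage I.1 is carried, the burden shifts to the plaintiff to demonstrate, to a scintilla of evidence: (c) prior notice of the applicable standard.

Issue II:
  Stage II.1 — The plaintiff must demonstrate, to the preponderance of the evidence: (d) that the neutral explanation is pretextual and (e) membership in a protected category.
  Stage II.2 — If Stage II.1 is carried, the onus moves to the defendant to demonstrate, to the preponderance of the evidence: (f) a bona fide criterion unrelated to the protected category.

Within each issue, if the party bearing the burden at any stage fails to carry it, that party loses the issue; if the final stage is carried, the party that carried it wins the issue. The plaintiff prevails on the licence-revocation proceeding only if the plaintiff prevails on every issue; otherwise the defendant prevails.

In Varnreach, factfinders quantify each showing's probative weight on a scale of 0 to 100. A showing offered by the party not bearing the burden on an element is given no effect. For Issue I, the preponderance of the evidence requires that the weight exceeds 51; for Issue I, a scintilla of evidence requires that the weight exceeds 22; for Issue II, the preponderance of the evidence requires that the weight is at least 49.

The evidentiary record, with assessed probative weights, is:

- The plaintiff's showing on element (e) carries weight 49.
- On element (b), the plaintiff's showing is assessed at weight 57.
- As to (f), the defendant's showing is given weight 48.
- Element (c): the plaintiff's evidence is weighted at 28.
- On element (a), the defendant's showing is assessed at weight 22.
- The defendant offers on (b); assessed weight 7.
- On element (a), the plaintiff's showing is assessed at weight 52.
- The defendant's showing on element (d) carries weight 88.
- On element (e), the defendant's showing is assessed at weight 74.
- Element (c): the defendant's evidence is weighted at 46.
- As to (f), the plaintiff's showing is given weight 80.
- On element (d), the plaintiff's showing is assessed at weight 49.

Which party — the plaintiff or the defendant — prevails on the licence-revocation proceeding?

plaintiff

— Issue I —
Stage I.1 (plaintiff, the preponderance of the evidence, weight exceeds 51): (a) 52 (defendant's 22 disregarded) > 51 — meets; (b) 57 (defendant's 7 disregarded) > 51 — meets.
  Stage I.1 carried; the burden remains with the plaintiff.
Stage I.2 (plaintiff, a scintilla of evidence, weight exceeds 22): (c) 28 (defendant's 46 disregarded) > 22 — meets.
  All elements met at the final stage.
Every stage carried; the plaintiff prevails on this issue.
— Issue II —
At Stage II.1 the plaintiff must meet the preponderance of the evidence (weight is at least 49): on (d) the weight is 49 (the defendant's 88 is given no effect), ≥ 49, so (d) meets the standard; on (e) the weight is 49 (the defendant's 74 is given no effect), which does reach 49, so (e) meets the standard.
  All elements met. The burden passes to the defendant.
At Stage II.2 the defendant must meet the preponderance of the evidence (weight is at least 49): on (f) the weight is 48 (the plaintiff's 80 is given no effect), which does not reach 49, so (f) does not meet the standard.
  Not every element is met, so the defendant fails to carry Stage II.2.
The plaintiff prevails on this issue.
Per-issue: Issue I → plaintiff; Issue II → plaintiff. The plaintiff must prevail on every issue; overall, the plaintiff prevails.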